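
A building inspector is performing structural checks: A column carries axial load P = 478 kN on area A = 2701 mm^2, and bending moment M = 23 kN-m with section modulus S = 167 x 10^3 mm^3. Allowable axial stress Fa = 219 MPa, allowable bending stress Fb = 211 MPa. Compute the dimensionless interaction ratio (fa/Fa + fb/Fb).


f_a = P / A = 478000.0 / 2701 = 176.9715 MPa
f_b = M / S = 23000000.0 / 167000.0 = 137.7246 MPa
Ratio = f_a / Fa + f_b / Fb
= 176.9715 / 219 + 137.7246 / 211
= 1.4608 (dimensionless)

1.4608 (dimensionless)


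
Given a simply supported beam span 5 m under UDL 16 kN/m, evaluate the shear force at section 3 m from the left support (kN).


R_A = w * L / 2 = 16 * 5 / 2 = 40.0 kN
V(x) = R_A - w * x = 40.0 - 16 * 3
= -8.0 kN

-8.0 kN


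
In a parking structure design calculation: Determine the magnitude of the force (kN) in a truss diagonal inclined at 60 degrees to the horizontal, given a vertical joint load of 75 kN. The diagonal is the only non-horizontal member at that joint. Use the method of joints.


At the joint, only the diagonal has a vertical component, so vertical equilibrium gives:
F * sin(60) = 75
F = 75 / sin(60)
= 75 / 0.866025
= 86.6 kN

86.6 kN


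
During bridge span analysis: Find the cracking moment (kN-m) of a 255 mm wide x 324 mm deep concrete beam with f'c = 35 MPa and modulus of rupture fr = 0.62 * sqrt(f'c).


fr = 0.62 * sqrt(35) = 0.62 * 5.9161 = 3.668 MPa
I = 255 * 324^3 / 12 = 722759760.0 mm^4
y_t = 162.0 mm
M_cr = fr * I / y_t = 3.668 * 722759760.0 / 162.0 N-mm
= 16.3646 kN-m

16.3646 kN-m


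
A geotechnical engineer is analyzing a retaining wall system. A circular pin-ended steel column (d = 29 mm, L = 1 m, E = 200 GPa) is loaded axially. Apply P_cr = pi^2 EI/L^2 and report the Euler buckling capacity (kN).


I = pi * d^4 / 64 = 34718.57 mm^4
L = 1000.0 mm
P_cr = pi^2 * E * I / L^2
= 9.8696 * 200000.0 * 34718.57 / 1000.0^2
= 68531.72 N = 68.5317 kN

68.5317 kN


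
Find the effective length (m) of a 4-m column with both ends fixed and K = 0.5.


L_eff = K * L
= 0.5 * 4
= 2.0 m

2.0 m


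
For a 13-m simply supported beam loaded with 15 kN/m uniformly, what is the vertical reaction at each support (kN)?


Total load = w * L = 15 * 13 = 195 kN
By symmetry, each reaction R = total / 2 = 195 / 2 = 97.5 kN

97.5 kN


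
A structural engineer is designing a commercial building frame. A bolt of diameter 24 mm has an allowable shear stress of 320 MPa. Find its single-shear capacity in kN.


A = pi * d^2 / 4 = pi * 24^2 / 4 = 452.3893 mm^2
V = f_v * A / 1000 = 320 * 452.3893 / 1000
= 144.7646 kN

144.7646 kN


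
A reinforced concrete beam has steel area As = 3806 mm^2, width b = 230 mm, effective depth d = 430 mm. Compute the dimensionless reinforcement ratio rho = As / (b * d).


rho = As / (b * d)
= 3806 / (230 * 430)
= 3806 / 98900
= 0.038483 (dimensionless)

0.038483 (dimensionless)


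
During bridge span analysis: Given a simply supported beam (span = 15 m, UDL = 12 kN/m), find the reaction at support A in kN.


Total load = w * L = 12 * 15 = 180 kN
By symmetry, each reaction R = total / 2 = 180 / 2 = 90.0 kN

90.0 kN


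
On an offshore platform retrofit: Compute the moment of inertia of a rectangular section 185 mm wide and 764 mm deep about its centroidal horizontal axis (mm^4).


I = b * h^3 / 12
= 185 * 764^3 / 12
= 185 * 445943744 / 12
= 6874966053.33 mm^4

6874966053.33 mm^4


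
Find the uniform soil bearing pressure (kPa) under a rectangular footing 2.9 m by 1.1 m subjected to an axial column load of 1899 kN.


A = 2.9 * 1.1 = 3.19 m^2
q = P / A = 1899 / 3.19
= 595.2978 kPa

595.2978 kPa


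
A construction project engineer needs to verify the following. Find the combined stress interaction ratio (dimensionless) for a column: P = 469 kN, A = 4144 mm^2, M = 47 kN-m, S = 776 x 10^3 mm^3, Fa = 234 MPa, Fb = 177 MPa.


f_a = P / A = 469000.0 / 4144 = 113.1757 MPa
f_b = M / S = 47000000.0 / 776000.0 = 60.567 MPa
Ratio = f_a / Fa + f_b / Fb
= 113.1757 / 234 + 60.567 / 177
= 0.8258 (dimensionless)

0.8258 (dimensionless)


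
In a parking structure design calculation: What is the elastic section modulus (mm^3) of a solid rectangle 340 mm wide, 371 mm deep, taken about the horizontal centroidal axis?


S = b * h^2 / 6
= 340 * 371^2 / 6
= 340 * 137641 / 6
= 7799656.67 mm^3

7799656.67 mm^3


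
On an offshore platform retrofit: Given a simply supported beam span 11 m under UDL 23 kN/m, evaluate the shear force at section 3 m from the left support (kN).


R_A = w * L / 2 = 23 * 11 / 2 = 126.5 kN
V(x) = R_A - w * x = 126.5 - 23 * 3
= 57.5 kN

57.5 kN


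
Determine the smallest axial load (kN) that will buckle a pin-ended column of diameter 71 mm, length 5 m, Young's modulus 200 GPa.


I = pi * d^4 / 64 = 1247392.97 mm^4
L = 5000.0 mm
P_cr = pi^2 * E * I / L^2
= 9.8696 * 200000.0 * 1247392.97 / 5000.0^2
= 98490.2 N = 98.4902 kN

98.4902 kN


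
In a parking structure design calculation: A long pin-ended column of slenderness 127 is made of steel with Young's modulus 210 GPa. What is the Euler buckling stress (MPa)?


sigma_cr = pi^2 * E / lambda^2
= 9.8696 * 210000.0 / 127^2
= 9.8696 * 210000.0 / 16129
= 128.5025 MPa

128.5025 MPa


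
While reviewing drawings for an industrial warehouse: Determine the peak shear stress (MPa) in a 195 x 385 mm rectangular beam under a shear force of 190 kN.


A = b * h = 195 * 385 = 75075 mm^2
V = 190 kN = 190000.0 N
tau_max = 1.5 * V / A = 1.5 * 190000.0 / 75075
= 3.7962 MPa

3.7962 MPa


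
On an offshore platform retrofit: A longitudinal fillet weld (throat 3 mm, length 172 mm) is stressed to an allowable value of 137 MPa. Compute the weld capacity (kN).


Strength = throat * length * allowable stress
= 3 * 172 * 137 N
= 70692 N
= 70.69 kN

70.69 kN


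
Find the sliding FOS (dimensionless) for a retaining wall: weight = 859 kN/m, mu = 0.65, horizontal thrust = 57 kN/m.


Resisting force = mu * W = 0.65 * 859 = 558.35 kN/m
FOS = Resisting / Driving = 558.35 / 57
= 9.7956 (dimensionless)

9.7956 (dimensionless)


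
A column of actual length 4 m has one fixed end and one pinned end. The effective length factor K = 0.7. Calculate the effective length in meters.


L_eff = K * L
= 0.7 * 4
= 2.8 m

2.8 m


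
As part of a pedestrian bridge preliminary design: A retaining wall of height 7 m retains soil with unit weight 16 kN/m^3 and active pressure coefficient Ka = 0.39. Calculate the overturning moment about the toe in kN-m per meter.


Pa = 0.5 * Ka * gamma * H^2
= 0.5 * 0.39 * 16 * 7^2
= 152.88 kN/m
Arm = H / 3 = 7 / 3 = 2.3333 m
Mo = Pa * arm = Pa * H / 3 = 152.88 * 7 / 3 = 356.72 kN-m/m

356.72 kN-m/m


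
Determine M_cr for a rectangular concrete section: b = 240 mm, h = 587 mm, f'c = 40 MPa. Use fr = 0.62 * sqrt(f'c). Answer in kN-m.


fr = 0.62 * sqrt(40) = 0.62 * 6.3246 = 3.9212 MPa
I = 240 * 587^3 / 12 = 4045240060.0 mm^4
y_t = 293.5 mm
M_cr = fr * I / y_t = 3.9212 * 4045240060.0 / 293.5 N-mm
= 54.0453 kN-m

54.0453 kN-m


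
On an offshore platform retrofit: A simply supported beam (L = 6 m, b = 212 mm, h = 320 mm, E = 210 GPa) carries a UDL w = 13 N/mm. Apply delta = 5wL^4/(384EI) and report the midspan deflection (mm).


I = 212 * 320^3 / 12 = 578901333.33 mm^4
L = 6000.0 mm, w = 13 N/mm, E = 210000.0 MPa
delta = 5 * w * L^4 / (384 * E * I)
= 5 * 13 * 6000.0^4 / (384 * 210000.0 * 578901333.33)
= 1.8045 mm

1.8045 mm


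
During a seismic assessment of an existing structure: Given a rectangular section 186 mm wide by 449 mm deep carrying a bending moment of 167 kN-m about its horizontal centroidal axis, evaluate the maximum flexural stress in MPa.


I = b * h^3 / 12 = 186 * 449^3 / 12 = 1403042159.5 mm^4
y = h / 2 = 449 / 2 = 224.5 mm
M = 167 kN-m = 167000000.0 N-mm
sigma = M * y / I = 167000000.0 * 224.5 / 1403042159.5
= 26.72 MPa

26.72 MPa


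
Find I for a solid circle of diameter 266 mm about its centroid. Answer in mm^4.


r = d / 2 = 266 / 2 = 133.0 mm
I = pi * r^4 / 4 = pi * 133.0^4 / 4
= 245751651.6 mm^4

245751651.6 mm^4


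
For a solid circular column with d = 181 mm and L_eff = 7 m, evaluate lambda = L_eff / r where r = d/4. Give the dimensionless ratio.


Radius of gyration r = d / 4 = 181 / 4 = 45.25 mm
L_eff = 7000.0 mm
Slenderness ratio = L / r = 7000.0 / 45.25 = 154.7 (dimensionless)

154.7 (dimensionless)


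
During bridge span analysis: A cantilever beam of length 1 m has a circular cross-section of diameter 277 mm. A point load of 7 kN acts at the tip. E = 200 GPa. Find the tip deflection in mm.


I = pi * d^4 / 64 = pi * 277^4 / 64 = 288994099.02 mm^4
L = 1000.0 mm, P = 7000.0 N, E = 200000.0 MPa
delta = P * L^3 / (3 * E * I)
= 7000.0 * 1000.0^3 / (3 * 200000.0 * 288994099.02)
= 0.0404 mm

0.0404 mm


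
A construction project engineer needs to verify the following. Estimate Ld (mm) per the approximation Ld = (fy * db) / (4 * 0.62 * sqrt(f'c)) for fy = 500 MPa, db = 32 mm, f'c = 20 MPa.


Ld = (fy * db) / (4 * 0.62 * sqrt(f'c))
= (500 * 32) / (4 * 0.62 * sqrt(20))
= 16000 / 11.0909
= 1442.62 mm

1442.62 mm


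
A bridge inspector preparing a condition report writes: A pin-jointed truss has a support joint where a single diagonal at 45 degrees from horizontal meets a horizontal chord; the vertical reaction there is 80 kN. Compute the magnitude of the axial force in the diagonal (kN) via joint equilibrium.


At the joint, only the diagonal has a vertical component, so vertical equilibrium gives:
F * sin(45) = 80
F = 80 / sin(45)
= 80 / 0.707107
= 113.14 kN

113.14 kN


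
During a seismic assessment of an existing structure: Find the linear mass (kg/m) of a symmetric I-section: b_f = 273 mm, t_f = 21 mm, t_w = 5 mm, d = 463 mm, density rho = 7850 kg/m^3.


A_flanges = 2 * 273 * 21 = 11466 mm^2
A_web = (463 - 2 * 21) * 5 = 2105 mm^2
A_total = 11466 + 2105 = 13571 mm^2 = 0.013571 m^2
Weight = rho * A = 7850 * 0.013571 = 106.5323 kg/m

106.5323 kg/m


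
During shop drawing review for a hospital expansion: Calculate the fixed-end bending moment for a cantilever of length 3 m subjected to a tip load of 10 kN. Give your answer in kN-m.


For a cantilever with a point load at the free end:
M_max = P * L = 10 * 3 = 30 kN-m

30 kN-m


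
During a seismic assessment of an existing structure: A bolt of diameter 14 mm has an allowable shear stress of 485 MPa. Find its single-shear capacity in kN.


A = pi * d^2 / 4 = pi * 14^2 / 4 = 153.938 mm^2
V = f_v * A / 1000 = 485 * 153.938 / 1000
= 74.6599 kN

74.6599 kN


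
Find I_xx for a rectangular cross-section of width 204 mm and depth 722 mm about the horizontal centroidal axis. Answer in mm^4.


I = b * h^3 / 12
= 204 * 722^3 / 12
= 204 * 376367048 / 12
= 6398239816.0 mm^4

6398239816.0 mm^4


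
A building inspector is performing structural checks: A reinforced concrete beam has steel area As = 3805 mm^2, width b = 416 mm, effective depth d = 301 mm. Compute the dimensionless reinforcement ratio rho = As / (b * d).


rho = As / (b * d)
= 3805 / (416 * 301)
= 3805 / 125216
= 0.030387 (dimensionless)

0.030387 (dimensionless)


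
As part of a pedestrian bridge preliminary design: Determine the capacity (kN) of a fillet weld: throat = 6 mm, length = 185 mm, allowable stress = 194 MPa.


Strength = throat * length * allowable stress
= 6 * 185 * 194 N
= 215340 N
= 215.34 kN

215.34 kN


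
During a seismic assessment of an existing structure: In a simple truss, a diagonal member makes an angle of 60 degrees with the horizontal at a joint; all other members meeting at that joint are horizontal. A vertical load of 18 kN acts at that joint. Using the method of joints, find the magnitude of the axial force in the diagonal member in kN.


At the joint, only the diagonal has a vertical component, so vertical equilibrium gives:
F * sin(60) = 18
F = 18 / sin(60)
= 18 / 0.866025
= 20.78 kN

20.78 kN


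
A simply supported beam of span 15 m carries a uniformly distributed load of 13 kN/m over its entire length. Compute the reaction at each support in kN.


Total load = w * L = 13 * 15 = 195 kN
By symmetry, each reaction R = total / 2 = 195 / 2 = 97.5 kN

97.5 kN


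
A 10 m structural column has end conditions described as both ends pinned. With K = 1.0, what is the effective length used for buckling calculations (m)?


L_eff = K * L
= 1.0 * 10
= 10.0 m

10.0 m


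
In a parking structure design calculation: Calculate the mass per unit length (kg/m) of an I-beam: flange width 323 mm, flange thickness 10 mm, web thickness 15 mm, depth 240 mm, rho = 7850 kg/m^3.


A_flanges = 2 * 323 * 10 = 6460 mm^2
A_web = (240 - 2 * 10) * 15 = 3300 mm^2
A_total = 6460 + 3300 = 9760 mm^2 = 0.009760 m^2
Weight = rho * A = 7850 * 0.009760 = 76.616 kg/m

76.616 kg/m


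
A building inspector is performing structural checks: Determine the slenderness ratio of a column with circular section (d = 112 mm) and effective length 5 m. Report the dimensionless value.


Radius of gyration r = d / 4 = 112 / 4 = 28.0 mm
L_eff = 5000.0 mm
Slenderness ratio = L / r = 5000.0 / 28.0 = 178.57 (dimensionless)

178.57 (dimensionless)


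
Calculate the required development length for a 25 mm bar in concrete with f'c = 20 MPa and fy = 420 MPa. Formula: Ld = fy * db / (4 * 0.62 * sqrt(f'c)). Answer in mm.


Ld = (fy * db) / (4 * 0.62 * sqrt(f'c))
= (420 * 25) / (4 * 0.62 * sqrt(20))
= 10500 / 11.0909
= 946.72 mm

946.72 mm


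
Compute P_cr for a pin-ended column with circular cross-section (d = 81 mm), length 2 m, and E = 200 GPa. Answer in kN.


I = pi * d^4 / 64 = 2113050.98 mm^4
L = 2000.0 mm
P_cr = pi^2 * E * I / L^2
= 9.8696 * 200000.0 * 2113050.98 / 2000.0^2
= 1042748.86 N = 1042.7489 kN

1042.7489 kN


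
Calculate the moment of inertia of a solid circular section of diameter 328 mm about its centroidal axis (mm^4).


r = d / 2 = 328 / 2 = 164.0 mm
I = pi * r^4 / 4 = pi * 164.0^4 / 4
= 568152959.9 mm^4

568152959.9 mm^4


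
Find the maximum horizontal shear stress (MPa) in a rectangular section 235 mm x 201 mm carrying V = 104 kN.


A = b * h = 235 * 201 = 47235 mm^2
V = 104 kN = 104000.0 N
tau_max = 1.5 * V / A = 1.5 * 104000.0 / 47235
= 3.3026 MPa

3.3026 MPa


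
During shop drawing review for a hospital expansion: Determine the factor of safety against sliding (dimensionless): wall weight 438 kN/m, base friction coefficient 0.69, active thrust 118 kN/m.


Resisting force = mu * W = 0.69 * 438 = 302.22 kN/m
FOS = Resisting / Driving = 302.22 / 118
= 2.5612 (dimensionless)

2.5612 (dimensionless)


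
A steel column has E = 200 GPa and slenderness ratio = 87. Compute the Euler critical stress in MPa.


sigma_cr = pi^2 * E / lambda^2
= 9.8696 * 200000.0 / 87^2
= 9.8696 * 200000.0 / 7569
= 260.7902 MPa

260.7902 MPa


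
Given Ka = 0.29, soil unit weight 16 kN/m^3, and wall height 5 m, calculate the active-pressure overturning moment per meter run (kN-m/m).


Pa = 0.5 * Ka * gamma * H^2
= 0.5 * 0.29 * 16 * 5^2
= 58.0 kN/m
Arm = H / 3 = 5 / 3 = 1.6667 m
Mo = Pa * arm = Pa * H / 3 = 58.0 * 5 / 3 = 96.6667 kN-m/m

96.6667 kN-m/m


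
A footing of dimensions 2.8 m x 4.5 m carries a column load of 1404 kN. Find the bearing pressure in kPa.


A = 2.8 * 4.5 = 12.6 m^2
q = P / A = 1404 / 12.6
= 111.4286 kPa

111.4286 kPa


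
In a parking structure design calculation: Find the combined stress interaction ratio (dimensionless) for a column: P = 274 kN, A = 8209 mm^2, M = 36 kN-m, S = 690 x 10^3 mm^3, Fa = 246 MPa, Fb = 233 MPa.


f_a = P / A = 274000.0 / 8209 = 33.378 MPa
f_b = M / S = 36000000.0 / 690000.0 = 52.1739 MPa
Ratio = f_a / Fa + f_b / Fb
= 33.378 / 246 + 52.1739 / 233
= 0.3596 (dimensionless)

0.3596 (dimensionless)


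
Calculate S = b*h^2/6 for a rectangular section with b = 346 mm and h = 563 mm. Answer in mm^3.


S = b * h^2 / 6
= 346 * 563^2 / 6
= 346 * 316969 / 6
= 18278545.67 mm^3

18278545.67 mm^3


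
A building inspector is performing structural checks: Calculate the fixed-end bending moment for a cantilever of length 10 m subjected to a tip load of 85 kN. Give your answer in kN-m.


For a cantilever with a point load at the free end:
M_max = P * L = 85 * 10 = 850 kN-m

850 kN-m


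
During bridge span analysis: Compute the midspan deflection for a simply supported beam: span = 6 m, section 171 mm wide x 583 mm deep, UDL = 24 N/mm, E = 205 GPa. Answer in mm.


I = 171 * 583^3 / 12 = 2823712839.75 mm^4
L = 6000.0 mm, w = 24 N/mm, E = 205000.0 MPa
delta = 5 * w * L^4 / (384 * E * I)
= 5 * 24 * 6000.0^4 / (384 * 205000.0 * 2823712839.75)
= 0.6996 mm

0.6996 mm


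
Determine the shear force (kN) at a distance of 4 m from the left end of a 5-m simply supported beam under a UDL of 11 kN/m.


R_A = w * L / 2 = 11 * 5 / 2 = 27.5 kN
V(x) = R_A - w * x = 27.5 - 11 * 4
= -16.5 kN

-16.5 kN


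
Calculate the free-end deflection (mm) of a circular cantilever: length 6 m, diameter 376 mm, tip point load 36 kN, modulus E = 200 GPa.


I = pi * d^4 / 64 = pi * 376^4 / 64 = 981118078.81 mm^4
L = 6000.0 mm, P = 36000.0 N, E = 200000.0 MPa
delta = P * L^3 / (3 * E * I)
= 36000.0 * 6000.0^3 / (3 * 200000.0 * 981118078.81)
= 13.2094 mm

13.2094 mm


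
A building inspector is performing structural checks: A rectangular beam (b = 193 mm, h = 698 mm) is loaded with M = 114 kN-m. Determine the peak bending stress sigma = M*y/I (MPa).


I = b * h^3 / 12 = 193 * 698^3 / 12 = 5469433304.67 mm^4
y = h / 2 = 698 / 2 = 349.0 mm
M = 114 kN-m = 114000000.0 N-mm
sigma = M * y / I = 114000000.0 * 349.0 / 5469433304.67
= 7.27 MPa

7.27 MPa


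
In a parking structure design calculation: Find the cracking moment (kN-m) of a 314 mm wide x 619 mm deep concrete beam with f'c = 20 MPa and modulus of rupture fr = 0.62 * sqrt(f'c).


fr = 0.62 * sqrt(20) = 0.62 * 4.4721 = 2.7727 MPa
I = 314 * 619^3 / 12 = 6206122577.17 mm^4
y_t = 309.5 mm
M_cr = fr * I / y_t = 2.7727 * 6206122577.17 / 309.5 N-mm
= 55.5989 kN-m

55.5989 kN-m


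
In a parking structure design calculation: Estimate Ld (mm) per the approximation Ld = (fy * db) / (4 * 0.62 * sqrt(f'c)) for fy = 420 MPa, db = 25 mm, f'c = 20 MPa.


Ld = (fy * db) / (4 * 0.62 * sqrt(f'c))
= (420 * 25) / (4 * 0.62 * sqrt(20))
= 10500 / 11.0909
= 946.72 mm

946.72 mm


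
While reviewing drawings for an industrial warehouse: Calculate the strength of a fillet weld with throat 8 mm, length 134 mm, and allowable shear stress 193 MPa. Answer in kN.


Strength = throat * length * allowable stress
= 8 * 134 * 193 N
= 206896 N
= 206.9 kN

206.9 kN


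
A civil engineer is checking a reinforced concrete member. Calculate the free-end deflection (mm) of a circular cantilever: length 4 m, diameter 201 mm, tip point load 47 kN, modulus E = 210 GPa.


I = pi * d^4 / 64 = pi * 201^4 / 64 = 80122432.96 mm^4
L = 4000.0 mm, P = 47000.0 N, E = 210000.0 MPa
delta = P * L^3 / (3 * E * I)
= 47000.0 * 4000.0^3 / (3 * 210000.0 * 80122432.96)
= 59.5913 mm

59.5913 mm


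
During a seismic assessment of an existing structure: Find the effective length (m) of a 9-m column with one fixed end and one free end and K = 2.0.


L_eff = K * L
= 2.0 * 9
= 18.0 m

18.0 m


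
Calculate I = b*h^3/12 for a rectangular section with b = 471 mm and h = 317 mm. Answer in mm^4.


I = b * h^3 / 12
= 471 * 317^3 / 12
= 471 * 31855013 / 12
= 1250309260.25 mm^4

1250309260.25 mm^4


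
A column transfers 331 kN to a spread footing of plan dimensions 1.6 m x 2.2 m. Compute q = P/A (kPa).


A = 1.6 * 2.2 = 3.52 m^2
q = P / A = 331 / 3.52
= 94.0341 kPa

94.0341 kPa


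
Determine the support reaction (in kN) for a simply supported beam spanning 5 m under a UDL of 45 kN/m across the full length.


Total load = w * L = 45 * 5 = 225 kN
By symmetry, each reaction R = total / 2 = 225 / 2 = 112.5 kN

112.5 kN


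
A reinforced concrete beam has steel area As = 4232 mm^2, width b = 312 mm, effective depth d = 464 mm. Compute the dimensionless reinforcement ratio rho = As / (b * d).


rho = As / (b * d)
= 4232 / (312 * 464)
= 4232 / 144768
= 0.029233 (dimensionless)

0.029233 (dimensionless)


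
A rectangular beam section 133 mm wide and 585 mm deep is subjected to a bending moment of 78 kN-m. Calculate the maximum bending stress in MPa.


I = b * h^3 / 12 = 133 * 585^3 / 12 = 2218901343.75 mm^4
y = h / 2 = 585 / 2 = 292.5 mm
M = 78 kN-m = 78000000.0 N-mm
sigma = M * y / I = 78000000.0 * 292.5 / 2218901343.75
= 10.28 MPa

10.28 MPa


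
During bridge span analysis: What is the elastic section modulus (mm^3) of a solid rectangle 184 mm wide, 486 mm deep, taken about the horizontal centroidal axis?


S = b * h^2 / 6
= 184 * 486^2 / 6
= 184 * 236196 / 6
= 7243344.0 mm^3

7243344.0 mm^3


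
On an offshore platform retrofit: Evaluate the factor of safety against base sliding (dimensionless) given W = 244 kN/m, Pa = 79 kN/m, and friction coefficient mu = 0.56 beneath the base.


Resisting force = mu * W = 0.56 * 244 = 136.64 kN/m
FOS = Resisting / Driving = 136.64 / 79
= 1.7296 (dimensionless)

1.7296 (dimensionless)


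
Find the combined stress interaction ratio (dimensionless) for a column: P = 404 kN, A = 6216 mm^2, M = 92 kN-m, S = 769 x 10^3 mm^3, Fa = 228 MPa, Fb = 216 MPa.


f_a = P / A = 404000.0 / 6216 = 64.9936 MPa
f_b = M / S = 92000000.0 / 769000.0 = 119.6359 MPa
Ratio = f_a / Fa + f_b / Fb
= 64.9936 / 228 + 119.6359 / 216
= 0.8389 (dimensionless)

0.8389 (dimensionless)


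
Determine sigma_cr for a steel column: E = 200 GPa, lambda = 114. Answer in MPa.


sigma_cr = pi^2 * E / lambda^2
= 9.8696 * 200000.0 / 114^2
= 9.8696 * 200000.0 / 12996
= 151.8868 MPa

151.8868 MPa


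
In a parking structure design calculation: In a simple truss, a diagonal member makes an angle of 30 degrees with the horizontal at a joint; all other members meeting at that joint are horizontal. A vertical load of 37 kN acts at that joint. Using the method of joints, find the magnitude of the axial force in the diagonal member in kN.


At the joint, only the diagonal has a vertical component, so vertical equilibrium gives:
F * sin(30) = 37
F = 37 / sin(30)
= 37 / 0.5
= 74.0 kN

74.0 kN


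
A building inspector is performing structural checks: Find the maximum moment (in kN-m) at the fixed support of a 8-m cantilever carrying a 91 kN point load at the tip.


For a cantilever with a point load at the free end:
M_max = P * L = 91 * 8 = 728 kN-m

728 kN-m


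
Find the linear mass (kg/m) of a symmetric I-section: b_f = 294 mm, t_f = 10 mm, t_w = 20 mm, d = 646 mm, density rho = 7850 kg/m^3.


A_flanges = 2 * 294 * 10 = 5880 mm^2
A_web = (646 - 2 * 10) * 20 = 12520 mm^2
A_total = 5880 + 12520 = 18400 mm^2 = 0.018400 m^2
Weight = rho * A = 7850 * 0.018400 = 144.44 kg/m

144.44 kg/m


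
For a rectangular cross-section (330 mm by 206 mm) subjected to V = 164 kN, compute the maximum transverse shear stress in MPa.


A = b * h = 330 * 206 = 67980 mm^2
V = 164 kN = 164000.0 N
tau_max = 1.5 * V / A = 1.5 * 164000.0 / 67980
= 3.6187 MPa

3.6187 MPa


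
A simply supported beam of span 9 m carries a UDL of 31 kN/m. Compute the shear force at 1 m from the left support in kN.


R_A = w * L / 2 = 31 * 9 / 2 = 139.5 kN
V(x) = R_A - w * x = 139.5 - 31 * 1
= 108.5 kN

108.5 kN


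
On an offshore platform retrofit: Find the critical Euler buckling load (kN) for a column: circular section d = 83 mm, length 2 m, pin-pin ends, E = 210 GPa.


I = pi * d^4 / 64 = 2329604.88 mm^4
L = 2000.0 mm
P_cr = pi^2 * E * I / L^2
= 9.8696 * 210000.0 * 2329604.88 / 2000.0^2
= 1207094.63 N = 1207.0946 kN

1207.0946 kN


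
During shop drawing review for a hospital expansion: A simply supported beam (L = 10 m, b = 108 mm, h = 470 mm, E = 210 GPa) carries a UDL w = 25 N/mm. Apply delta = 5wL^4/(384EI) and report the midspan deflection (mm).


I = 108 * 470^3 / 12 = 934407000.0 mm^4
L = 10000.0 mm, w = 25 N/mm, E = 210000.0 MPa
delta = 5 * w * L^4 / (384 * E * I)
= 5 * 25 * 10000.0^4 / (384 * 210000.0 * 934407000.0)
= 16.5891 mm

16.5891 mm


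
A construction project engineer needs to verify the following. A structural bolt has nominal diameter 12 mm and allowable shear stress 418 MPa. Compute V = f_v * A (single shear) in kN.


A = pi * d^2 / 4 = pi * 12^2 / 4 = 113.0973 mm^2
V = f_v * A / 1000 = 418 * 113.0973 / 1000
= 47.2747 kN

47.2747 kN


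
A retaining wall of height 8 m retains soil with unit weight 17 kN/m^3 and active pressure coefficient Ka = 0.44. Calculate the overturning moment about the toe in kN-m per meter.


Pa = 0.5 * Ka * gamma * H^2
= 0.5 * 0.44 * 17 * 8^2
= 239.36 kN/m
Arm = H / 3 = 8 / 3 = 2.6667 m
Mo = Pa * arm = Pa * H / 3 = 239.36 * 8 / 3 = 638.2933 kN-m/m

638.2933 kN-m/m


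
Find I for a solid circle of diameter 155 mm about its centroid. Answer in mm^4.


r = d / 2 = 155 / 2 = 77.5 mm
I = pi * r^4 / 4 = pi * 77.5^4 / 4
= 28333269.42 mm^4

28333269.42 mm^4


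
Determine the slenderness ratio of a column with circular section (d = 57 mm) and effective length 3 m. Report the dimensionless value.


Radius of gyration r = d / 4 = 57 / 4 = 14.25 mm
L_eff = 3000.0 mm
Slenderness ratio = L / r = 3000.0 / 14.25 = 210.53 (dimensionless)

210.53 (dimensionless)


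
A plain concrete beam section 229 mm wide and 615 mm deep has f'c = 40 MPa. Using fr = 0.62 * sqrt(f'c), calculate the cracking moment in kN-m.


fr = 0.62 * sqrt(40) = 0.62 * 6.3246 = 3.9212 MPa
I = 229 * 615^3 / 12 = 4438943156.25 mm^4
y_t = 307.5 mm
M_cr = fr * I / y_t = 3.9212 * 4438943156.25 / 307.5 N-mm
= 56.6052 kN-m

56.6052 kN-m


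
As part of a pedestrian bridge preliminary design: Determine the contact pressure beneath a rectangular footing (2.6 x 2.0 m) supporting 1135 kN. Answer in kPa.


A = 2.6 * 2.0 = 5.2 m^2
q = P / A = 1135 / 5.2
= 218.2692 kPa

218.2692 kPa


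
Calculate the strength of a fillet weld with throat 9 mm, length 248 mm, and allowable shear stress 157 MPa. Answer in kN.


Strength = throat * length * allowable stress
= 9 * 248 * 157 N
= 350424 N
= 350.42 kN

350.42 kN


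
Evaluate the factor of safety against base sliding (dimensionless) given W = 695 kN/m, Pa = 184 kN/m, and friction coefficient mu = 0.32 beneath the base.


Resisting force = mu * W = 0.32 * 695 = 222.4 kN/m
FOS = Resisting / Driving = 222.4 / 184
= 1.2087 (dimensionless)

1.2087 (dimensionless)


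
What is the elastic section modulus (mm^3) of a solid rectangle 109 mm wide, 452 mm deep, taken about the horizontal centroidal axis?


S = b * h^2 / 6
= 109 * 452^2 / 6
= 109 * 204304 / 6
= 3711522.67 mm^3

3711522.67 mm^3


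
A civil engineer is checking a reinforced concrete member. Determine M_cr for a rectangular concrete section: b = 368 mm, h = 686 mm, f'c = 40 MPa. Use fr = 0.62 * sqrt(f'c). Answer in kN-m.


fr = 0.62 * sqrt(40) = 0.62 * 6.3246 = 3.9212 MPa
I = 368 * 686^3 / 12 = 9900084917.33 mm^4
y_t = 343.0 mm
M_cr = fr * I / y_t = 3.9212 * 9900084917.33 / 343.0 N-mm
= 113.1792 kN-m

113.1792 kN-m


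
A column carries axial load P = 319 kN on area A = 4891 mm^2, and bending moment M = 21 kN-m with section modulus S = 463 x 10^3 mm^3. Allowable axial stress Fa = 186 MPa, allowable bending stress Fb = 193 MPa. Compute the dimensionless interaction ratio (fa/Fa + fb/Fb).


f_a = P / A = 319000.0 / 4891 = 65.2218 MPa
f_b = M / S = 21000000.0 / 463000.0 = 45.3564 MPa
Ratio = f_a / Fa + f_b / Fb
= 65.2218 / 186 + 45.3564 / 193
= 0.5857 (dimensionless)

0.5857 (dimensionless)


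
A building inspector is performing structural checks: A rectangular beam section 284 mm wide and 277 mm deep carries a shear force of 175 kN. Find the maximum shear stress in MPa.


A = b * h = 284 * 277 = 78668 mm^2
V = 175 kN = 175000.0 N
tau_max = 1.5 * V / A = 1.5 * 175000.0 / 78668
= 3.3368 MPa

3.3368 MPa


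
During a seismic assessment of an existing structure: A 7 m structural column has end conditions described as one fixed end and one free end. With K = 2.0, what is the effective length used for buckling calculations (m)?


L_eff = K * L
= 2.0 * 7
= 14.0 m

14.0 m


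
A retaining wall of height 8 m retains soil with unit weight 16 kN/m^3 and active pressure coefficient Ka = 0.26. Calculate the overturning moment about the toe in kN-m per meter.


Pa = 0.5 * Ka * gamma * H^2
= 0.5 * 0.26 * 16 * 8^2
= 133.12 kN/m
Arm = H / 3 = 8 / 3 = 2.6667 m
Mo = Pa * arm = Pa * H / 3 = 133.12 * 8 / 3 = 354.9867 kN-m/m

354.9867 kN-m/m


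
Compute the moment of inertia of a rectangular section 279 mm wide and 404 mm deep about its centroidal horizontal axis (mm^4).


I = b * h^3 / 12
= 279 * 404^3 / 12
= 279 * 65939264 / 12
= 1533087888.0 mm^4

1533087888.0 mm^4


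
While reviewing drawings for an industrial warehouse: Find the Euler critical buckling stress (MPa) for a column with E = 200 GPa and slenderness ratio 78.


sigma_cr = pi^2 * E / lambda^2
= 9.8696 * 200000.0 / 78^2
= 9.8696 * 200000.0 / 6084
= 324.4446 MPa

324.4446 MPa


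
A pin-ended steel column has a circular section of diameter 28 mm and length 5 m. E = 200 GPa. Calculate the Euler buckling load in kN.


I = pi * d^4 / 64 = 30171.86 mm^4
L = 5000.0 mm
P_cr = pi^2 * E * I / L^2
= 9.8696 * 200000.0 * 30171.86 / 5000.0^2
= 2382.27 N = 2.3823 kN

2.3823 kN


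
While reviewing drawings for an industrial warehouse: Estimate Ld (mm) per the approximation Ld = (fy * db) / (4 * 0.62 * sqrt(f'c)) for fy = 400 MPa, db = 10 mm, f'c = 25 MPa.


Ld = (fy * db) / (4 * 0.62 * sqrt(f'c))
= (400 * 10) / (4 * 0.62 * sqrt(25))
= 4000 / 12.4
= 322.58 mm

322.58 mm


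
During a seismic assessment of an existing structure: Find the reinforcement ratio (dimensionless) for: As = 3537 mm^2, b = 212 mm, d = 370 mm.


rho = As / (b * d)
= 3537 / (212 * 370)
= 3537 / 78440
= 0.045092 (dimensionless)

0.045092 (dimensionless)


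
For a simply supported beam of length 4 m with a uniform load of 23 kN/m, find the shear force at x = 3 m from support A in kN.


R_A = w * L / 2 = 23 * 4 / 2 = 46.0 kN
V(x) = R_A - w * x = 46.0 - 23 * 3
= -23.0 kN

-23.0 kN


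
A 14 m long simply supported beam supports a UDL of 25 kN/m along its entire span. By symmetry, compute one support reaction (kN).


Total load = w * L = 25 * 14 = 350 kN
By symmetry, each reaction R = total / 2 = 350 / 2 = 175.0 kN

175.0 kN


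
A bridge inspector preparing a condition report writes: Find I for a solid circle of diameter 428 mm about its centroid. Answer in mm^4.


r = d / 2 = 428 / 2 = 214.0 mm
I = pi * r^4 / 4 = pi * 214.0^4 / 4
= 1647194846.15 mm^4

1647194846.15 mm^4


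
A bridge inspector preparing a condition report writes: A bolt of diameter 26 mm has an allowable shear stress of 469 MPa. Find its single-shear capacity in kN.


A = pi * d^2 / 4 = pi * 26^2 / 4 = 530.9292 mm^2
V = f_v * A / 1000 = 469 * 530.9292 / 1000
= 249.0058 kN

249.0058 kN


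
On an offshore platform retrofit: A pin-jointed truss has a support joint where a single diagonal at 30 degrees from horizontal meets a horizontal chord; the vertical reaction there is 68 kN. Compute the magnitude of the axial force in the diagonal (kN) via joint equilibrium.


At the joint, only the diagonal has a vertical component, so vertical equilibrium gives:
F * sin(30) = 68
F = 68 / sin(30)
= 68 / 0.5
= 136.0 kN

136.0 kN


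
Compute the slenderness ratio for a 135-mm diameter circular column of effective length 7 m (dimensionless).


Radius of gyration r = d / 4 = 135 / 4 = 33.75 mm
L_eff = 7000.0 mm
Slenderness ratio = L / r = 7000.0 / 33.75 = 207.41 (dimensionless)

207.41 (dimensionless)


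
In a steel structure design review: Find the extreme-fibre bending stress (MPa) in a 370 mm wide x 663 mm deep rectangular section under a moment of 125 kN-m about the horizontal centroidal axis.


I = b * h^3 / 12 = 370 * 663^3 / 12 = 8985889282.5 mm^4
y = h / 2 = 663 / 2 = 331.5 mm
M = 125 kN-m = 125000000.0 N-mm
sigma = M * y / I = 125000000.0 * 331.5 / 8985889282.5
= 4.61 MPa

4.61 MPa


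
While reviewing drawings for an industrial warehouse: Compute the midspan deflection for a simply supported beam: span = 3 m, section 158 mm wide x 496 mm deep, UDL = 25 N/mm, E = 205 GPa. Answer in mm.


I = 158 * 496^3 / 12 = 1606648490.67 mm^4
L = 3000.0 mm, w = 25 N/mm, E = 205000.0 MPa
delta = 5 * w * L^4 / (384 * E * I)
= 5 * 25 * 3000.0^4 / (384 * 205000.0 * 1606648490.67)
= 0.0801 mm

0.0801 mm


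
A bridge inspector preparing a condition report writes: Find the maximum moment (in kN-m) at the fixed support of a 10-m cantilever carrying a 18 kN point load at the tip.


For a cantilever with a point load at the free end:
M_max = P * L = 18 * 10 = 180 kN-m

180 kN-m


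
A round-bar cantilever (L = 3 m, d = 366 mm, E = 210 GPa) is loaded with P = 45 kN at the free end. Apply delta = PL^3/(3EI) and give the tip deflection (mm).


I = pi * d^4 / 64 = pi * 366^4 / 64 = 880834345.46 mm^4
L = 3000.0 mm, P = 45000.0 N, E = 210000.0 MPa
delta = P * L^3 / (3 * E * I)
= 45000.0 * 3000.0^3 / (3 * 210000.0 * 880834345.46)
= 2.1895 mm

2.1895 mm


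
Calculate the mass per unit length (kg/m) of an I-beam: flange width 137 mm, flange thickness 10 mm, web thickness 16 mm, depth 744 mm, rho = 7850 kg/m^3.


A_flanges = 2 * 137 * 10 = 2740 mm^2
A_web = (744 - 2 * 10) * 16 = 11584 mm^2
A_total = 2740 + 11584 = 14324 mm^2 = 0.014324 m^2
Weight = rho * A = 7850 * 0.014324 = 112.4434 kg/m

112.4434 kg/m


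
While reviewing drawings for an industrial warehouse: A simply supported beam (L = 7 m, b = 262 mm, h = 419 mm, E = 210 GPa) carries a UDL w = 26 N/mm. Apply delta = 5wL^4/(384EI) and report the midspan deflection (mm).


I = 262 * 419^3 / 12 = 1606061288.17 mm^4
L = 7000.0 mm, w = 26 N/mm, E = 210000.0 MPa
delta = 5 * w * L^4 / (384 * E * I)
= 5 * 26 * 7000.0^4 / (384 * 210000.0 * 1606061288.17)
= 2.41 mm

2.41 mm


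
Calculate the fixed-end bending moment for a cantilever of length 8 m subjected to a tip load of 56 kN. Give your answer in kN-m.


For a cantilever with a point load at the free end:
M_max = P * L = 56 * 8 = 448 kN-m

448 kN-m


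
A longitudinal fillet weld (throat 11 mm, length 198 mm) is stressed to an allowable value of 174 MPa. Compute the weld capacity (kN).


Strength = throat * length * allowable stress
= 11 * 198 * 174 N
= 378972 N
= 378.97 kN

378.97 kN


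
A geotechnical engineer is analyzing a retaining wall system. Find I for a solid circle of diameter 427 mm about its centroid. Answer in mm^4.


r = d / 2 = 427 / 2 = 213.5 mm
I = pi * r^4 / 4 = pi * 213.5^4 / 4
= 1631854369.94 mm^4

1631854369.94 mm^4


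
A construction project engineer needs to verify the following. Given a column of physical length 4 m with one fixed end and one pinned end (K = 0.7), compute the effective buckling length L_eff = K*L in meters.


L_eff = K * L
= 0.7 * 4
= 2.8 m

2.8 m


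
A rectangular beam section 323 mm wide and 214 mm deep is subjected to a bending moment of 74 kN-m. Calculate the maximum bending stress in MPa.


I = b * h^3 / 12 = 323 * 214^3 / 12 = 263792592.67 mm^4
y = h / 2 = 214 / 2 = 107.0 mm
M = 74 kN-m = 74000000.0 N-mm
sigma = M * y / I = 74000000.0 * 107.0 / 263792592.67
= 30.02 MPa

30.02 MPa


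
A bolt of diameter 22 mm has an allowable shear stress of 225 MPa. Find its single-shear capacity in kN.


A = pi * d^2 / 4 = pi * 22^2 / 4 = 380.1327 mm^2
V = f_v * A / 1000 = 225 * 380.1327 / 1000
= 85.5299 kN

85.5299 kN


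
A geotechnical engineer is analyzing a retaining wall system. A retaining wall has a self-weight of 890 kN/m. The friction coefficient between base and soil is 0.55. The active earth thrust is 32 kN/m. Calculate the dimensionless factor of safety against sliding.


Resisting force = mu * W = 0.55 * 890 = 489.5 kN/m
FOS = Resisting / Driving = 489.5 / 32
= 15.2969 (dimensionless)

15.2969 (dimensionless)


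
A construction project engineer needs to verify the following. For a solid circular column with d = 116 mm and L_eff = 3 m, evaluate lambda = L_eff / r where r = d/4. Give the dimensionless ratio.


Radius of gyration r = d / 4 = 116 / 4 = 29.0 mm
L_eff = 3000.0 mm
Slenderness ratio = L / r = 3000.0 / 29.0 = 103.45 (dimensionless)

103.45 (dimensionless)


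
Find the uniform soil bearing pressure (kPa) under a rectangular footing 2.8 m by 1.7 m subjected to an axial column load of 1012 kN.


A = 2.8 * 1.7 = 4.76 m^2
q = P / A = 1012 / 4.76
= 212.605 kPa

212.605 kPa


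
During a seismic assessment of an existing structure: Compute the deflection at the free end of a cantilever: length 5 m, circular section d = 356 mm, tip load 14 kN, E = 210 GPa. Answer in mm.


I = pi * d^4 / 64 = pi * 356^4 / 64 = 788442253.58 mm^4
L = 5000.0 mm, P = 14000.0 N, E = 210000.0 MPa
delta = P * L^3 / (3 * E * I)
= 14000.0 * 5000.0^3 / (3 * 210000.0 * 788442253.58)
= 3.5231 mm

3.5231 mm


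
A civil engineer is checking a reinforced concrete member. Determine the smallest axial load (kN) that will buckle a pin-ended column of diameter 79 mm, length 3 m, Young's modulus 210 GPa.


I = pi * d^4 / 64 = 1911957.63 mm^4
L = 3000.0 mm
P_cr = pi^2 * E * I / L^2
= 9.8696 * 210000.0 * 1911957.63 / 3000.0^2
= 440306.19 N = 440.3062 kN

440.3062 kN


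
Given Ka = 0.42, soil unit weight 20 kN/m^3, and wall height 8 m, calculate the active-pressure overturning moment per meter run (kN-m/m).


Pa = 0.5 * Ka * gamma * H^2
= 0.5 * 0.42 * 20 * 8^2
= 268.8 kN/m
Arm = H / 3 = 8 / 3 = 2.6667 m
Mo = Pa * arm = Pa * H / 3 = 268.8 * 8 / 3 = 716.8 kN-m/m

716.8 kN-m/m


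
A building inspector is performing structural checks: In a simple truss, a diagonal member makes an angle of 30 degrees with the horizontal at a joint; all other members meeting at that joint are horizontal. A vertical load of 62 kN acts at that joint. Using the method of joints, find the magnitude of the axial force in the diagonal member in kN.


At the joint, only the diagonal has a vertical component, so vertical equilibrium gives:
F * sin(30) = 62
F = 62 / sin(30)
= 62 / 0.5
= 124.0 kN

124.0 kN


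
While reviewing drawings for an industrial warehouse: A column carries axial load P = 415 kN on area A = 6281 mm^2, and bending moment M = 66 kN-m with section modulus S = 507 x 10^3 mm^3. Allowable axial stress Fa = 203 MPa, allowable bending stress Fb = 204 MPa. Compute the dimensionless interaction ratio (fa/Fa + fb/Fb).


f_a = P / A = 415000.0 / 6281 = 66.0723 MPa
f_b = M / S = 66000000.0 / 507000.0 = 130.1775 MPa
Ratio = f_a / Fa + f_b / Fb
= 66.0723 / 203 + 130.1775 / 204
= 0.9636 (dimensionless)

0.9636 (dimensionless)


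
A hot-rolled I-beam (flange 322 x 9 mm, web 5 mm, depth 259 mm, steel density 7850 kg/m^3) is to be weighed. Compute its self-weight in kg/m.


A_flanges = 2 * 322 * 9 = 5796 mm^2
A_web = (259 - 2 * 9) * 5 = 1205 mm^2
A_total = 5796 + 1205 = 7001 mm^2 = 0.007001 m^2
Weight = rho * A = 7850 * 0.007001 = 54.9579 kg/m

54.9579 kg/m


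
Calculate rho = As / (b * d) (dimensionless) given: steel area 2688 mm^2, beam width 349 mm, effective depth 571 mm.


rho = As / (b * d)
= 2688 / (349 * 571)
= 2688 / 199279
= 0.013489 (dimensionless)

0.013489 (dimensionless)


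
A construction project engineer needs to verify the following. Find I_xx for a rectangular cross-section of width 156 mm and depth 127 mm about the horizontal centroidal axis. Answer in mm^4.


I = b * h^3 / 12
= 156 * 127^3 / 12
= 156 * 2048383 / 12
= 26628979.0 mm^4

26628979.0 mm^4


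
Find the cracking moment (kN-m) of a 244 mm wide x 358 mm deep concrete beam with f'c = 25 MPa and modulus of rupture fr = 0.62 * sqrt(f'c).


fr = 0.62 * sqrt(25) = 0.62 * 5.0 = 3.1 MPa
I = 244 * 358^3 / 12 = 932948477.33 mm^4
y_t = 179.0 mm
M_cr = fr * I / y_t = 3.1 * 932948477.33 / 179.0 N-mm
= 16.1572 kN-m

16.1572 kN-m


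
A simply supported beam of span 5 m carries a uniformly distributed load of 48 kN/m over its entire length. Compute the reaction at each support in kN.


Total load = w * L = 48 * 5 = 240 kN
By symmetry, each reaction R = total / 2 = 240 / 2 = 120.0 kN

120.0 kN
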